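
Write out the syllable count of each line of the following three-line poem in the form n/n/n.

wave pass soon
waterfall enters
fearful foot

Line 1: "wave pass soon": 1+1+1 = 3
Line 2: "waterfall enters": 3+2 = 5
Line 3: "fearful foot": 2+1 = 3

3/5/3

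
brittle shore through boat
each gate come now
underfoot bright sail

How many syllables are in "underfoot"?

3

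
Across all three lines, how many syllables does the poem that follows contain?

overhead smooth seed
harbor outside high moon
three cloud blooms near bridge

Line 1: overhead (3), smooth (1), seed (1) → 5
Line 2: harbor (2), outside (2), high (1), moon (1) → 6
Line 3: three (1), cloud (1), blooms (1), near (1), bridge (1) → 5
Total: 5 + 6 + 5 = 16

16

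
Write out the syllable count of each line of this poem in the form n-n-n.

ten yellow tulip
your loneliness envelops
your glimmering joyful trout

Line 1: ten(1) + yellow(2) + tulip(2) = 5
Line 2: your(1) + loneliness(3) + envelops(3) = 7
Line 3: your(1) + glimmering(3) + joyful(2) + trout(1) = 7

5-7-7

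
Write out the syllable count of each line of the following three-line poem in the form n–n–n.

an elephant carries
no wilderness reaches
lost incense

6–6–3

Line 1: "an elephant carries": 1+3+2 = 6
Line 2: "no wilderness reaches": 1+3+2 = 6
Line 3: "lost incense": 1+2 = 3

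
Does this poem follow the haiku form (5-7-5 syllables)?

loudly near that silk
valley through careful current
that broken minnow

Yes

Line 1: "loudly near that silk": 2+1+1+1 = 5 ✓
Line 2: "valley through careful current": 2+1+2+2 = 7 ✓
Line 3: "that broken minnow": 1+2+2 = 5 ✓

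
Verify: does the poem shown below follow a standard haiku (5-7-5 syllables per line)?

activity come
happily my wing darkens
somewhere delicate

Line 1: "activity come": 4+1 = 5 ✓
Line 2: "happily my wing darkens": 3+1+1+2 = 7 ✓
Line 3: "somewhere delicate": 2+3 = 5 ✓

Yes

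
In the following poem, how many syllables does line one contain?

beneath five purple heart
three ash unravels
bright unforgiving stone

Line one: "beneath five purple heart": 2+1+2+1 = 6

6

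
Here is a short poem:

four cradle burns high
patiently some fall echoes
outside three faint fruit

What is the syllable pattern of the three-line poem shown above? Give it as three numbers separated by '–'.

5–7–5

Line 1: "four cradle burns high": 1+2+1+1 = 5
Line 2: "patiently some fall echoes": 3+1+1+2 = 7
Line 3: "outside three faint fruit": 2+1+1+1 = 5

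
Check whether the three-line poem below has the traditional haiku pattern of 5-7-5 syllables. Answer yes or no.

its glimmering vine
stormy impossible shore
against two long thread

Yes

Line 1: "its glimmering vine": 1+3+1 = 5 ✓
Line 2: "stormy impossible shore": 2+4+1 = 7 ✓
Line 3: "against two long thread": 2+1+1+1 = 5 ✓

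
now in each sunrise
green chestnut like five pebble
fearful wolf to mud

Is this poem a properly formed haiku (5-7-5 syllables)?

Yes

Line 1: now(1) + in(1) + each(1) + sunrise(2) = 5 ✓
Line 2: green(1) + chestnut(2) + like(1) + five(1) + pebble(2) = 7 ✓
Line 3: fearful(2) + wolf(1) + to(1) + mud(1) = 5 ✓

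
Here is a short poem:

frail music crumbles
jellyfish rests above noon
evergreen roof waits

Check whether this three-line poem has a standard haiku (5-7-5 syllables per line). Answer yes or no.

Yes

Line 1: "frail music crumbles": 1+2+2 = 5 ✓
Line 2: "jellyfish rests above noon": 3+1+2+1 = 7 ✓
Line 3: "evergreen roof waits": 3+1+1 = 5 ✓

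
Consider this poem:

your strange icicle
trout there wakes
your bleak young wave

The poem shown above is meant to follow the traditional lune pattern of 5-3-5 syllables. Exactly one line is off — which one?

The third line

Line 1: your (1), strange (1), icicle (3) → 5 ✓
Line 2: trout (1), there (1), wakes (1) → 3 ✓
Line 3: your (1), bleak (1), young (1), wave (1) → 4 (expected 5)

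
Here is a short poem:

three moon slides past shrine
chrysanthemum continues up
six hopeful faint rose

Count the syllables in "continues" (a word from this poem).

3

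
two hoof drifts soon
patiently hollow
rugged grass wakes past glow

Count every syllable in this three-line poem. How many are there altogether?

Line 1: two(1) + hoof(1) + drifts(1) + soon(1) = 4
Line 2: patiently(3) + hollow(2) = 5
Line 3: rugged(2) + grass(1) + wakes(1) + past(1) + glow(1) = 6
Total: 4 + 5 + 6 = 15

15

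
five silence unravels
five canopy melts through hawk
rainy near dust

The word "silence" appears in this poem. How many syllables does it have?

2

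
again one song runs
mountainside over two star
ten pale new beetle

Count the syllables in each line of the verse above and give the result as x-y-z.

5-7-5

Line 1: again (2), one (1), song (1), runs (1) → 5
Line 2: mountainside (3), over (2), two (1), star (1) → 7
Line 3: ten (1), pale (1), new (1), beetle (2) → 5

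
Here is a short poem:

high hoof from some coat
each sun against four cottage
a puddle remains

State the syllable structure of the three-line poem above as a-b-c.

5-7-5

Line 1: "high hoof from some coat": 1+1+1+1+1 = 5
Line 2: "each sun against four cottage": 1+1+2+1+2 = 7
Line 3: "a puddle remains": 1+2+2 = 5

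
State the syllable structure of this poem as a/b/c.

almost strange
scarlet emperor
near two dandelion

3/5/6

Line 1: almost (2), strange (1) → 3
Line 2: scarlet (2), emperor (3) → 5
Line 3: near (1), two (1), dandelion (4) → 6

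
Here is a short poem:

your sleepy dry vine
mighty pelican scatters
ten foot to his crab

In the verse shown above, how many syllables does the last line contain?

The last line: "ten foot to his crab": 1+1+1+1+1 = 5

5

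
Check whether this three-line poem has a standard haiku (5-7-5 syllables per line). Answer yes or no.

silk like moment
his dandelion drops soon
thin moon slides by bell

Line 1: "silk like moment": 1+1+2 = 4 (expected 5)
Line 2: "his dandelion drops soon": 1+4+1+1 = 7 ✓
Line 3: "thin moon slides by bell": 1+1+1+1+1 = 5 ✓

No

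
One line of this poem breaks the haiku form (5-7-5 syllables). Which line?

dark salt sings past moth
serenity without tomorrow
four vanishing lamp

Line 2

Line 1: "dark salt sings past moth": 1+1+1+1+1 = 5 ✓
Line 2: "serenity without tomorrow": 4+2+3 = 9 (expected 7)
Line 3: "four vanishing lamp": 1+3+1 = 5 ✓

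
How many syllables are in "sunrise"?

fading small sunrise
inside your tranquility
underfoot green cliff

"sunrise" has 2 syllables.

2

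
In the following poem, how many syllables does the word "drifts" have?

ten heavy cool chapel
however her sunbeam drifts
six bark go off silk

1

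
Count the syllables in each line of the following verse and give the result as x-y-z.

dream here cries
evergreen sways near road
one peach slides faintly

3-6-5

Line 1: dream (1), here (1), cries (1) → 3
Line 2: evergreen (3), sways (1), near (1), road (1) → 6
Line 3: one (1), peach (1), slides (1), faintly (2) → 5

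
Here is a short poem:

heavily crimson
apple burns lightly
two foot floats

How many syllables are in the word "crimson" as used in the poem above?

2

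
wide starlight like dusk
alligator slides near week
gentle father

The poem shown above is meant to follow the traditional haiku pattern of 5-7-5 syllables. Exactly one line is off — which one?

Line 3

Line 1: wide (1), starlight (2), like (1), dusk (1) → 5 ✓
Line 2: alligator (4), slides (1), near (1), week (1) → 7 ✓
Line 3: gentle (2), father (2) → 4 (expected 5)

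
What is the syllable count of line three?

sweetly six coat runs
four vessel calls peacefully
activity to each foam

7

Line three: activity(4) + to(1) + each(1) + foam(1) = 7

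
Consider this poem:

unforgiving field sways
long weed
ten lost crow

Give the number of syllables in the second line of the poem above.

2

The second line: "long weed": 1+1 = 2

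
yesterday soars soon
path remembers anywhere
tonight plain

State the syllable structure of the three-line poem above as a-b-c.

5-7-3

Line 1: "yesterday soars soon": 3+1+1 = 5
Line 2: "path remembers anywhere": 1+3+3 = 7
Line 3: "tonight plain": 2+1 = 3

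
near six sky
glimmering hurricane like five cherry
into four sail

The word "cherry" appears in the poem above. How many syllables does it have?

2

"cherry" has 2 syllables.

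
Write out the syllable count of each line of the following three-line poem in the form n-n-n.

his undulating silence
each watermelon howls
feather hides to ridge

Line 1: "his undulating silence": 1+4+2 = 7
Line 2: "each watermelon howls": 1+4+1 = 6
Line 3: "feather hides to ridge": 2+1+1+1 = 5

7-6-5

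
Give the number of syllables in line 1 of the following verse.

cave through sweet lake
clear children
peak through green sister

Line 1: "cave through sweet lake": 1+1+1+1 = 4

4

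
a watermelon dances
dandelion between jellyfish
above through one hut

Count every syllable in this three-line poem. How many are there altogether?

21

Line 1: a (1), watermelon (4), dances (2) → 7
Line 2: dandelion (4), between (2), jellyfish (3) → 9
Line 3: above (2), through (1), one (1), hut (1) → 5
Total: 7 + 9 + 5 = 21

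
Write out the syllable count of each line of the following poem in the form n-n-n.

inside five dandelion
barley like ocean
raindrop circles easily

7-5-7

Line 1: inside(2) + five(1) + dandelion(4) = 7
Line 2: barley(2) + like(1) + ocean(2) = 5
Line 3: raindrop(2) + circles(2) + easily(3) = 7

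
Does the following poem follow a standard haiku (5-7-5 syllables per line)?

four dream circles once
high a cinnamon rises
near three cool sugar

Line 1: four(1) + dream(1) + circles(2) + once(1) = 5 ✓
Line 2: high(1) + a(1) + cinnamon(3) + rises(2) = 7 ✓
Line 3: near(1) + three(1) + cool(1) + sugar(2) = 5 ✓

Yes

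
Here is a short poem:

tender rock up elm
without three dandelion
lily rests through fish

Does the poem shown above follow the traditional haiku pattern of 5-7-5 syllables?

Line 1: "tender rock up elm": 2+1+1+1 = 5 ✓
Line 2: "without three dandelion": 2+1+4 = 7 ✓
Line 3: "lily rests through fish": 2+1+1+1 = 5 ✓

Yes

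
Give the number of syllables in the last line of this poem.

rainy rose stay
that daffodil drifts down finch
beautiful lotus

The last line: beautiful(3) + lotus(2) = 5

5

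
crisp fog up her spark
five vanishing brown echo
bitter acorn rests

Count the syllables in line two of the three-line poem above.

Line two: "five vanishing brown echo": 1+3+1+2 = 7

7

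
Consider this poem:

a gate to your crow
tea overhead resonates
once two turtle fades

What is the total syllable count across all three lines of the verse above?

Line 1: a(1) + gate(1) + to(1) + your(1) + crow(1) = 5
Line 2: tea(1) + overhead(3) + resonates(3) = 7
Line 3: once(1) + two(1) + turtle(2) + fades(1) = 5
Total: 5 + 7 + 5 = 17

17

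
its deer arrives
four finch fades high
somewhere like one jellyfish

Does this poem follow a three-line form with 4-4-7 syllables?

Yes

Line 1: its (1), deer (1), arrives (2) → 4 ✓
Line 2: four (1), finch (1), fades (1), high (1) → 4 ✓
Line 3: somewhere (2), like (1), one (1), jellyfish (3) → 7 ✓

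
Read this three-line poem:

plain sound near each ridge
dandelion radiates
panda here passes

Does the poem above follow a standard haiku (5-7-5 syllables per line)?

Line 1: plain (1), sound (1), near (1), each (1), ridge (1) → 5 ✓
Line 2: dandelion (4), radiates (3) → 7 ✓
Line 3: panda (2), here (1), passes (2) → 5 ✓

Yes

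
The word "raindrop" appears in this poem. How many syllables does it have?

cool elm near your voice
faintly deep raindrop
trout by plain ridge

"raindrop" has 2 syllables.

2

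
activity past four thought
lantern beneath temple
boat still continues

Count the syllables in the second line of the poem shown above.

6

The second line: lantern(2) + beneath(2) + temple(2) = 6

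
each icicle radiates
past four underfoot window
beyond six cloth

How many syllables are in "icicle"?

"icicle" has 3 syllables.

3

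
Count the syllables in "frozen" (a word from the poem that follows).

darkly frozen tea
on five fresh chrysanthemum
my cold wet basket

2

"frozen" has 2 syllables.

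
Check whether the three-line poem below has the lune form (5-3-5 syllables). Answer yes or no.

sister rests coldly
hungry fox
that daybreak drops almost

Line 1: sister (2), rests (1), coldly (2) → 5 ✓
Line 2: hungry (2), fox (1) → 3 ✓
Line 3: that (1), daybreak (2), drops (1), almost (2) → 6 (expected 5)

No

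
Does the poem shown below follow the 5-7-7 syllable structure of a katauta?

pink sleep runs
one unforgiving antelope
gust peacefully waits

Line 1: pink(1) + sleep(1) + runs(1) = 3 (expected 5)
Line 2: one(1) + unforgiving(4) + antelope(3) = 8 (expected 7)
Line 3: gust(1) + peacefully(3) + waits(1) = 5 (expected 7)

No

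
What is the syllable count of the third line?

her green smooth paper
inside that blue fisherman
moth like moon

The third line: "moth like moon": 1+1+1 = 3

3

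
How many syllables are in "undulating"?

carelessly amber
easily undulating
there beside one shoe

"undulating" has 4 syllables.

4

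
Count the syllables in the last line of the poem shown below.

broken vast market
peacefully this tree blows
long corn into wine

The last line: "long corn into wine": 1+1+2+1 = 5

5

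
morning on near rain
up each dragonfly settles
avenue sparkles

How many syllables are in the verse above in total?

Line 1: morning (2), on (1), near (1), rain (1) → 5
Line 2: up (1), each (1), dragonfly (3), settles (2) → 7
Line 3: avenue (3), sparkles (2) → 5
Total: 5 + 7 + 5 = 17

17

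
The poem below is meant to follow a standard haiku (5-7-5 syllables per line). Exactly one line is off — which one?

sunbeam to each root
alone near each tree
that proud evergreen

Line 2

Line 1: sunbeam(2) + to(1) + each(1) + root(1) = 5 ✓
Line 2: alone(2) + near(1) + each(1) + tree(1) = 5 (expected 7)
Line 3: that(1) + proud(1) + evergreen(3) = 5 ✓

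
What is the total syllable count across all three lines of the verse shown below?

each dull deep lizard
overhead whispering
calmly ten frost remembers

18

Line 1: "each dull deep lizard": 1+1+1+2 = 5
Line 2: "overhead whispering": 3+3 = 6
Line 3: "calmly ten frost remembers": 2+1+1+3 = 7
Total: 5 + 6 + 7 = 18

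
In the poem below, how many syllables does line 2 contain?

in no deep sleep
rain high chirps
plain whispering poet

3

Line 2: rain(1) + high(1) + chirps(1) = 3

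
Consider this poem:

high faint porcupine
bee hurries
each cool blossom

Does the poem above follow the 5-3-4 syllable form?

Yes

Line 1: high (1), faint (1), porcupine (3) → 5 ✓
Line 2: bee (1), hurries (2) → 3 ✓
Line 3: each (1), cool (1), blossom (2) → 4 ✓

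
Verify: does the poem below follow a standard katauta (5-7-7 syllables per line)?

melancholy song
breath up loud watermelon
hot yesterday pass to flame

Yes

Line 1: melancholy (4), song (1) → 5 ✓
Line 2: breath (1), up (1), loud (1), watermelon (4) → 7 ✓
Line 3: hot (1), yesterday (3), pass (1), to (1), flame (1) → 7 ✓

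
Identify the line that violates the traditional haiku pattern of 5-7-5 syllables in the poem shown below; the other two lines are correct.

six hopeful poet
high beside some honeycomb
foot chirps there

The third line

Line 1: six (1), hopeful (2), poet (2) → 5 ✓
Line 2: high (1), beside (2), some (1), honeycomb (3) → 7 ✓
Line 3: foot (1), chirps (1), there (1) → 3 (expected 5)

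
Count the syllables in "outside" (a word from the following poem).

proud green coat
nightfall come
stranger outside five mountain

2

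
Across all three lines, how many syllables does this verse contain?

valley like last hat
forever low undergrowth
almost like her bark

Line 1: "valley like last hat": 2+1+1+1 = 5
Line 2: "forever low undergrowth": 3+1+3 = 7
Line 3: "almost like her bark": 2+1+1+1 = 5
Total: 5 + 7 + 5 = 17

17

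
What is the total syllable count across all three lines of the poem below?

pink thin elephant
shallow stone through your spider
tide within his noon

Line 1: "pink thin elephant": 1+1+3 = 5
Line 2: "shallow stone through your spider": 2+1+1+1+2 = 7
Line 3: "tide within his noon": 1+2+1+1 = 5
Total: 5 + 7 + 5 = 17

17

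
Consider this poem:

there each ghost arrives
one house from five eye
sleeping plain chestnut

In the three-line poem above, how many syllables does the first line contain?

5

The first line: "there each ghost arrives": 1+1+1+2 = 5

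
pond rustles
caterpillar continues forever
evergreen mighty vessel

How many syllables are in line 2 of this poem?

10

Line 2: "caterpillar continues forever": 4+3+3 = 10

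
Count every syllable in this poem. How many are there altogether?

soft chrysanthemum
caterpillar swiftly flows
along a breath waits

17

Line 1: soft(1) + chrysanthemum(4) = 5
Line 2: caterpillar(4) + swiftly(2) + flows(1) = 7
Line 3: along(2) + a(1) + breath(1) + waits(1) = 5
Total: 5 + 7 + 5 = 17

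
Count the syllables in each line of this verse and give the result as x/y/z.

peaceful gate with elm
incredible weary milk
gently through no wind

5/7/5

Line 1: peaceful(2) + gate(1) + with(1) + elm(1) = 5
Line 2: incredible(4) + weary(2) + milk(1) = 7
Line 3: gently(2) + through(1) + no(1) + wind(1) = 5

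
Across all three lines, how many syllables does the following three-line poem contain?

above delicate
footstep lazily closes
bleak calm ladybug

Line 1: above (2), delicate (3) → 5
Line 2: footstep (2), lazily (3), closes (2) → 7
Line 3: bleak (1), calm (1), ladybug (3) → 5
Total: 5 + 7 + 5 = 17

17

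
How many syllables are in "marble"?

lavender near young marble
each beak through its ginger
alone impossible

2

"marble" has 2 syllables.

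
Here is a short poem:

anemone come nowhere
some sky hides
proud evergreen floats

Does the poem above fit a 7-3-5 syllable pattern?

Line 1: "anemone come nowhere": 4+1+2 = 7 ✓
Line 2: "some sky hides": 1+1+1 = 3 ✓
Line 3: "proud evergreen floats": 1+3+1 = 5 ✓

Yes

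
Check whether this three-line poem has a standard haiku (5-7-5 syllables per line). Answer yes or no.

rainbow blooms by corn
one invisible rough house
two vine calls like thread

Yes

Line 1: "rainbow blooms by corn": 2+1+1+1 = 5 ✓
Line 2: "one invisible rough house": 1+4+1+1 = 7 ✓
Line 3: "two vine calls like thread": 1+1+1+1+1 = 5 ✓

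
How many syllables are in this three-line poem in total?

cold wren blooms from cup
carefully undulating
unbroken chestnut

17

Line 1: cold(1) + wren(1) + blooms(1) + from(1) + cup(1) = 5
Line 2: carefully(3) + undulating(4) = 7
Line 3: unbroken(3) + chestnut(2) = 5
Total: 5 + 7 + 5 = 17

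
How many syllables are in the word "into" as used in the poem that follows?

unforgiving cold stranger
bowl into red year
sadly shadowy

2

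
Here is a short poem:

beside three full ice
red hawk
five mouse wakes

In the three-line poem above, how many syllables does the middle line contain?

2

The middle line: red(1) + hawk(1) = 2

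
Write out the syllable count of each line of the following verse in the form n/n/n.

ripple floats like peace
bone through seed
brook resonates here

Line 1: ripple(2) + floats(1) + like(1) + peace(1) = 5
Line 2: bone(1) + through(1) + seed(1) = 3
Line 3: brook(1) + resonates(3) + here(1) = 5

5/3/5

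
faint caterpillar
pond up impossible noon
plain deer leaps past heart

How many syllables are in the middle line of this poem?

The middle line: pond (1), up (1), impossible (4), noon (1) → 7

7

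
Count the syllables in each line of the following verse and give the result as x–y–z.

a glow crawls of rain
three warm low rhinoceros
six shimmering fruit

5–7–5

Line 1: "a glow crawls of rain": 1+1+1+1+1 = 5
Line 2: "three warm low rhinoceros": 1+1+1+4 = 7
Line 3: "six shimmering fruit": 1+3+1 = 5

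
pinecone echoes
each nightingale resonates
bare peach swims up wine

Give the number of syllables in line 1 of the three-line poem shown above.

Line 1: "pinecone echoes": 2+2 = 4

4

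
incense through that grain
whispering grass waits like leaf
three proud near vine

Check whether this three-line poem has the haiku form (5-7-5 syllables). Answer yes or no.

No

Line 1: incense (2), through (1), that (1), grain (1) → 5 ✓
Line 2: whispering (3), grass (1), waits (1), like (1), leaf (1) → 7 ✓
Line 3: three (1), proud (1), near (1), vine (1) → 4 (expected 5)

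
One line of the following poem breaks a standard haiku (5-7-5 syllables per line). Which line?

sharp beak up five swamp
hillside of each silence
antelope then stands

The second line

Line 1: sharp(1) + beak(1) + up(1) + five(1) + swamp(1) = 5 ✓
Line 2: hillside(2) + of(1) + each(1) + silence(2) = 6 (expected 7)
Line 3: antelope(3) + then(1) + stands(1) = 5 ✓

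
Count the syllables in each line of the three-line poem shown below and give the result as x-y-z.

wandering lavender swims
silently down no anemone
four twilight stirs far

Line 1: wandering(3) + lavender(3) + swims(1) = 7
Line 2: silently(3) + down(1) + no(1) + anemone(4) = 9
Line 3: four(1) + twilight(2) + stirs(1) + far(1) = 5

7-9-5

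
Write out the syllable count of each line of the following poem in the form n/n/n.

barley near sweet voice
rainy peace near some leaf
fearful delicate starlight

5/6/7

Line 1: barley(2) + near(1) + sweet(1) + voice(1) = 5
Line 2: rainy(2) + peace(1) + near(1) + some(1) + leaf(1) = 6
Line 3: fearful(2) + delicate(3) + starlight(2) = 7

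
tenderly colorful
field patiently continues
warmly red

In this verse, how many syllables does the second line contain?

7

The second line: field (1), patiently (3), continues (3) → 7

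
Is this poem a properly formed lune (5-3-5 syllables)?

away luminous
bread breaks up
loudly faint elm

No

Line 1: away (2), luminous (3) → 5 ✓
Line 2: bread (1), breaks (1), up (1) → 3 ✓
Line 3: loudly (2), faint (1), elm (1) → 4 (expected 5)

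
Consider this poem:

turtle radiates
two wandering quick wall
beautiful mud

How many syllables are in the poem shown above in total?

Line 1: "turtle radiates": 2+3 = 5
Line 2: "two wandering quick wall": 1+3+1+1 = 6
Line 3: "beautiful mud": 3+1 = 4
Total: 5 + 6 + 4 = 15

15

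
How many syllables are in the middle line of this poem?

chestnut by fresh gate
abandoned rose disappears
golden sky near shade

The middle line: abandoned (3), rose (1), disappears (3) → 7

7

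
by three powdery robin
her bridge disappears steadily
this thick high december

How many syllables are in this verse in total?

Line 1: by (1), three (1), powdery (3), robin (2) → 7
Line 2: her (1), bridge (1), disappears (3), steadily (3) → 8
Line 3: this (1), thick (1), high (1), december (3) → 6
Total: 7 + 8 + 6 = 21

21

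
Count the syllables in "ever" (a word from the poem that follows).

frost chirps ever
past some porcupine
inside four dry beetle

2

"ever" has 2 syllables.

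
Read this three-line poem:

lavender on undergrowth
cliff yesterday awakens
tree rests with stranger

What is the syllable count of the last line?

5

The last line: "tree rests with stranger": 1+1+1+2 = 5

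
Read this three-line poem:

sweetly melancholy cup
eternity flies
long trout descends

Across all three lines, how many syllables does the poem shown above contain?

16

Line 1: sweetly (2), melancholy (4), cup (1) → 7
Line 2: eternity (4), flies (1) → 5
Line 3: long (1), trout (1), descends (2) → 4
Total: 7 + 5 + 4 = 16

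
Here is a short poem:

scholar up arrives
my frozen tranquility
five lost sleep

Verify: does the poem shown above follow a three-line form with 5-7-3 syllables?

Line 1: scholar (2), up (1), arrives (2) → 5 ✓
Line 2: my (1), frozen (2), tranquility (4) → 7 ✓
Line 3: five (1), lost (1), sleep (1) → 3 ✓

Yes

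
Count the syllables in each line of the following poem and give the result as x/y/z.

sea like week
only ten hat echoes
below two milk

3/6/4

Line 1: sea (1), like (1), week (1) → 3
Line 2: only (2), ten (1), hat (1), echoes (2) → 6
Line 3: below (2), two (1), milk (1) → 4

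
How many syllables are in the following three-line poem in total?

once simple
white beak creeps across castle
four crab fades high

14

Line 1: once (1), simple (2) → 3
Line 2: white (1), beak (1), creeps (1), across (2), castle (2) → 7
Line 3: four (1), crab (1), fades (1), high (1) → 4
Total: 3 + 7 + 4 = 14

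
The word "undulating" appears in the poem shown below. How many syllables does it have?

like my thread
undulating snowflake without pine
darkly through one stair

"undulating" has 4 syllables.

4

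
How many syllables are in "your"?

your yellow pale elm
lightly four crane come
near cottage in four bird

1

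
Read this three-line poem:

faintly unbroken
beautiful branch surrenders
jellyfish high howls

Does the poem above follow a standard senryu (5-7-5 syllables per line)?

Line 1: "faintly unbroken": 2+3 = 5 ✓
Line 2: "beautiful branch surrenders": 3+1+3 = 7 ✓
Line 3: "jellyfish high howls": 3+1+1 = 5 ✓

Yes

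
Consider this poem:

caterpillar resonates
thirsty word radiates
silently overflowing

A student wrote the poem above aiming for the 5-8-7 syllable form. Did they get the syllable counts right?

No

Line 1: caterpillar(4) + resonates(3) = 7 (expected 5)
Line 2: thirsty(2) + word(1) + radiates(3) = 6 (expected 8)
Line 3: silently(3) + overflowing(4) = 7 ✓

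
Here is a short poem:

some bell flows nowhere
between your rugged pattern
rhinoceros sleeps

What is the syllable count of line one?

Line one: "some bell flows nowhere": 1+1+1+2 = 5

5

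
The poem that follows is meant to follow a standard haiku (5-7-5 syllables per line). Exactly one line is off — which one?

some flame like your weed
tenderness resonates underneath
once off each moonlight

Line 1: some (1), flame (1), like (1), your (1), weed (1) → 5 ✓
Line 2: tenderness (3), resonates (3), underneath (3) → 9 (expected 7)
Line 3: once (1), off (1), each (1), moonlight (2) → 5 ✓

Line 2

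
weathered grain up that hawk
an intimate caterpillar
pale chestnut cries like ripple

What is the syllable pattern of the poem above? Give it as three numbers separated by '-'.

Line 1: "weathered grain up that hawk": 2+1+1+1+1 = 6
Line 2: "an intimate caterpillar": 1+3+4 = 8
Line 3: "pale chestnut cries like ripple": 1+2+1+1+2 = 7

6-8-7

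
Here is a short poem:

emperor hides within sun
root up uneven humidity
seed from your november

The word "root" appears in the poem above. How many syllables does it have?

1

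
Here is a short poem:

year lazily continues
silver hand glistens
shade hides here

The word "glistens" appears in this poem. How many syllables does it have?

2

"glistens" has 2 syllables.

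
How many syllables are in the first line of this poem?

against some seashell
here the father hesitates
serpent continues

The first line: against(2) + some(1) + seashell(2) = 5

5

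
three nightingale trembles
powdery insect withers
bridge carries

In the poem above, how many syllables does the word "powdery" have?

3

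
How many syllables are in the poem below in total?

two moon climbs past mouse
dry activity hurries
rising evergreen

Line 1: two (1), moon (1), climbs (1), past (1), mouse (1) → 5
Line 2: dry (1), activity (4), hurries (2) → 7
Line 3: rising (2), evergreen (3) → 5
Total: 5 + 7 + 5 = 17

17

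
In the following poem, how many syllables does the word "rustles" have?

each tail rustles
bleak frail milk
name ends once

"rustles" has 2 syllables.

2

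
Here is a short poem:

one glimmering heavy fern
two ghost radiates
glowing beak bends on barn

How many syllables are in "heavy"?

"heavy" has 2 syllables.

2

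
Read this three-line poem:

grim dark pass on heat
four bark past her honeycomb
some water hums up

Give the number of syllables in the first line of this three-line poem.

The first line: grim(1) + dark(1) + pass(1) + on(1) + heat(1) = 5

5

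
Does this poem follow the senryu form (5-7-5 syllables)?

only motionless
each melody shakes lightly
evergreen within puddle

No

Line 1: "only motionless": 2+3 = 5 ✓
Line 2: "each melody shakes lightly": 1+3+1+2 = 7 ✓
Line 3: "evergreen within puddle": 3+2+2 = 7 (expected 5)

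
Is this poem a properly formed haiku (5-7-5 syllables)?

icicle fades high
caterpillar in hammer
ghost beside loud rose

Line 1: icicle (3), fades (1), high (1) → 5 ✓
Line 2: caterpillar (4), in (1), hammer (2) → 7 ✓
Line 3: ghost (1), beside (2), loud (1), rose (1) → 5 ✓

Yes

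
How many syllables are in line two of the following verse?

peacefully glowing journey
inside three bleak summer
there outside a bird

Line two: inside(2) + three(1) + bleak(1) + summer(2) = 6

6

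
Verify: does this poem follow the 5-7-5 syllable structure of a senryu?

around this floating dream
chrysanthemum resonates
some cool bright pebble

No

Line 1: around (2), this (1), floating (2), dream (1) → 6 (expected 5)
Line 2: chrysanthemum (4), resonates (3) → 7 ✓
Line 3: some (1), cool (1), bright (1), pebble (2) → 5 ✓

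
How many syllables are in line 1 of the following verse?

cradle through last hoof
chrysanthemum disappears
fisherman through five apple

5

Line 1: cradle(2) + through(1) + last(1) + hoof(1) = 5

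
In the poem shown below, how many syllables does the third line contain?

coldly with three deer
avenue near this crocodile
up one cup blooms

The third line: up(1) + one(1) + cup(1) + blooms(1) = 4

4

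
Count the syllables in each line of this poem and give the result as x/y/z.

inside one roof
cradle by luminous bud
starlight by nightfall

Line 1: inside(2) + one(1) + roof(1) = 4
Line 2: cradle(2) + by(1) + luminous(3) + bud(1) = 7
Line 3: starlight(2) + by(1) + nightfall(2) = 5

4/7/5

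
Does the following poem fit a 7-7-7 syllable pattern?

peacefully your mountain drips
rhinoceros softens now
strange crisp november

No

Line 1: "peacefully your mountain drips": 3+1+2+1 = 7 ✓
Line 2: "rhinoceros softens now": 4+2+1 = 7 ✓
Line 3: "strange crisp november": 1+1+3 = 5 (expected 7)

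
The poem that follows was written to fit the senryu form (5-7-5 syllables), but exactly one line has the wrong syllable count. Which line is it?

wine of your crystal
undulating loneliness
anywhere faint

Line 1: wine(1) + of(1) + your(1) + crystal(2) = 5 ✓
Line 2: undulating(4) + loneliness(3) = 7 ✓
Line 3: anywhere(3) + faint(1) = 4 (expected 5)

The third line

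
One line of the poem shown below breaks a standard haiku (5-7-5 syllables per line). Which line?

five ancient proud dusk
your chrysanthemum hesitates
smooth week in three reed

Line 2

Line 1: five(1) + ancient(2) + proud(1) + dusk(1) = 5 ✓
Line 2: your(1) + chrysanthemum(4) + hesitates(3) = 8 (expected 7)
Line 3: smooth(1) + week(1) + in(1) + three(1) + reed(1) = 5 ✓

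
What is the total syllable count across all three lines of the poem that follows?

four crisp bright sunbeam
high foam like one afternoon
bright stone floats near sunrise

Line 1: four (1), crisp (1), bright (1), sunbeam (2) → 5
Line 2: high (1), foam (1), like (1), one (1), afternoon (3) → 7
Line 3: bright (1), stone (1), floats (1), near (1), sunrise (2) → 6
Total: 5 + 7 + 6 = 18

18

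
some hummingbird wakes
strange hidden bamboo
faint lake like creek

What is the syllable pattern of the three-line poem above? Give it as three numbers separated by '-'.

Line 1: some (1), hummingbird (3), wakes (1) → 5
Line 2: strange (1), hidden (2), bamboo (2) → 5
Line 3: faint (1), lake (1), like (1), creek (1) → 4

5-5-4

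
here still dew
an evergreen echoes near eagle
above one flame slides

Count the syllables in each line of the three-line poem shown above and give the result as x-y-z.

Line 1: here (1), still (1), dew (1) → 3
Line 2: an (1), evergreen (3), echoes (2), near (1), eagle (2) → 9
Line 3: above (2), one (1), flame (1), slides (1) → 5

3-9-5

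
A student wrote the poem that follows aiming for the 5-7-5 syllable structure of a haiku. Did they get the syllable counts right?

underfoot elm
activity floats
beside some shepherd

Line 1: underfoot (3), elm (1) → 4 (expected 5)
Line 2: activity (4), floats (1) → 5 (expected 7)
Line 3: beside (2), some (1), shepherd (2) → 5 ✓

No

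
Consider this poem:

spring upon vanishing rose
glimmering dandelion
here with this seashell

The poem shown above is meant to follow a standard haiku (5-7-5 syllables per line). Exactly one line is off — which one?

Line 1

Line 1: "spring upon vanishing rose": 1+2+3+1 = 7 (expected 5)
Line 2: "glimmering dandelion": 3+4 = 7 ✓
Line 3: "here with this seashell": 1+1+1+2 = 5 ✓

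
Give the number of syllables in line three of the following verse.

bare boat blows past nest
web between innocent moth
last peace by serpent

5

Line three: "last peace by serpent": 1+1+1+2 = 5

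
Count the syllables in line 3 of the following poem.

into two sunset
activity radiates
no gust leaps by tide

5

Line 3: no (1), gust (1), leaps (1), by (1), tide (1) → 5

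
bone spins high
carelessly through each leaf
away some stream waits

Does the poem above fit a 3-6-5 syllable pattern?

Yes

Line 1: bone (1), spins (1), high (1) → 3 ✓
Line 2: carelessly (3), through (1), each (1), leaf (1) → 6 ✓
Line 3: away (2), some (1), stream (1), waits (1) → 5 ✓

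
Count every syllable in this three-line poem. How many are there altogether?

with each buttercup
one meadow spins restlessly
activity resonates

Line 1: with (1), each (1), buttercup (3) → 5
Line 2: one (1), meadow (2), spins (1), restlessly (3) → 7
Line 3: activity (4), resonates (3) → 7
Total: 5 + 7 + 7 = 19

19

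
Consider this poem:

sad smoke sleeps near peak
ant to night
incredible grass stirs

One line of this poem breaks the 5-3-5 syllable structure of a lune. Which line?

The third line

Line 1: sad(1) + smoke(1) + sleeps(1) + near(1) + peak(1) = 5 ✓
Line 2: ant(1) + to(1) + night(1) = 3 ✓
Line 3: incredible(4) + grass(1) + stirs(1) = 6 (expected 5)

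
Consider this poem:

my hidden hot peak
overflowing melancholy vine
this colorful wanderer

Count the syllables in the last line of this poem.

The last line: "this colorful wanderer": 1+3+3 = 7

7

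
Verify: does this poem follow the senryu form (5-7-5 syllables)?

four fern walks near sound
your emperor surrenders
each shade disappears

Line 1: "four fern walks near sound": 1+1+1+1+1 = 5 ✓
Line 2: "your emperor surrenders": 1+3+3 = 7 ✓
Line 3: "each shade disappears": 1+1+3 = 5 ✓

Yes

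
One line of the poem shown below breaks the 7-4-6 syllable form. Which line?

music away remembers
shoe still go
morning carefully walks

Line 2

Line 1: "music away remembers": 2+2+3 = 7 ✓
Line 2: "shoe still go": 1+1+1 = 3 (expected 4)
Line 3: "morning carefully walks": 2+3+1 = 6 ✓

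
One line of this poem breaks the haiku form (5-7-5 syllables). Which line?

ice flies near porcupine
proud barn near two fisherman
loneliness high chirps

Line 1: ice (1), flies (1), near (1), porcupine (3) → 6 (expected 5)
Line 2: proud (1), barn (1), near (1), two (1), fisherman (3) → 7 ✓
Line 3: loneliness (3), high (1), chirps (1) → 5 ✓

The first line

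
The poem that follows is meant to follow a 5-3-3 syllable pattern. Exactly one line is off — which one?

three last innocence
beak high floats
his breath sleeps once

The third line

Line 1: "three last innocence": 1+1+3 = 5 ✓
Line 2: "beak high floats": 1+1+1 = 3 ✓
Line 3: "his breath sleeps once": 1+1+1+1 = 4 (expected 3)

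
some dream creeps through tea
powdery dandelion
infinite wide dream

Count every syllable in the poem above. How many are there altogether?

17

Line 1: some (1), dream (1), creeps (1), through (1), tea (1) → 5
Line 2: powdery (3), dandelion (4) → 7
Line 3: infinite (3), wide (1), dream (1) → 5
Total: 5 + 7 + 5 = 17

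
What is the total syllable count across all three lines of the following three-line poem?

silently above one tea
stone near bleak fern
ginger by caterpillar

Line 1: silently(3) + above(2) + one(1) + tea(1) = 7
Line 2: stone(1) + near(1) + bleak(1) + fern(1) = 4
Line 3: ginger(2) + by(1) + caterpillar(4) = 7
Total: 7 + 4 + 7 = 18

18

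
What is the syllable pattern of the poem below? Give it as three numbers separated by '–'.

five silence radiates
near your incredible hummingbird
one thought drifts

6–9–3

Line 1: five(1) + silence(2) + radiates(3) = 6
Line 2: near(1) + your(1) + incredible(4) + hummingbird(3) = 9
Line 3: one(1) + thought(1) + drifts(1) = 3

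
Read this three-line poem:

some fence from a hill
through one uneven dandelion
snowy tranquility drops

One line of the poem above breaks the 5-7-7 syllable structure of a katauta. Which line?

Line 2

Line 1: "some fence from a hill": 1+1+1+1+1 = 5 ✓
Line 2: "through one uneven dandelion": 1+1+3+4 = 9 (expected 7)
Line 3: "snowy tranquility drops": 2+4+1 = 7 ✓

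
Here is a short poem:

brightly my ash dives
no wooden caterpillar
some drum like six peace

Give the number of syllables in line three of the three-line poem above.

Line three: some(1) + drum(1) + like(1) + six(1) + peace(1) = 5

5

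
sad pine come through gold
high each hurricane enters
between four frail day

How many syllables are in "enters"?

2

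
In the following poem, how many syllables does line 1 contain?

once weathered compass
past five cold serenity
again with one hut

5

Line 1: once (1), weathered (2), compass (2) → 5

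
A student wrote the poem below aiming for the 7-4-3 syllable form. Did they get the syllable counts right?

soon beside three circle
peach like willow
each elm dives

No

Line 1: soon(1) + beside(2) + three(1) + circle(2) = 6 (expected 7)
Line 2: peach(1) + like(1) + willow(2) = 4 ✓
Line 3: each(1) + elm(1) + dives(1) = 3 ✓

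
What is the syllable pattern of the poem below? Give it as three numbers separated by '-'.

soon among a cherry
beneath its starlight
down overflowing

Line 1: soon(1) + among(2) + a(1) + cherry(2) = 6
Line 2: beneath(2) + its(1) + starlight(2) = 5
Line 3: down(1) + overflowing(4) = 5

6-5-5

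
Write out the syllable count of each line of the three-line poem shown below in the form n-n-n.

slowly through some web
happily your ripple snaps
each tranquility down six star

5-7-8

Line 1: slowly (2), through (1), some (1), web (1) → 5
Line 2: happily (3), your (1), ripple (2), snaps (1) → 7
Line 3: each (1), tranquility (4), down (1), six (1), star (1) → 8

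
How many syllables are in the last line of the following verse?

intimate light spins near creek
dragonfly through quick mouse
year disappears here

The last line: year (1), disappears (3), here (1) → 5

5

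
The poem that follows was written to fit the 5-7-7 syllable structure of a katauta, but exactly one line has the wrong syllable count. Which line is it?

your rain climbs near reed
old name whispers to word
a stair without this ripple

Line 1: your(1) + rain(1) + climbs(1) + near(1) + reed(1) = 5 ✓
Line 2: old(1) + name(1) + whispers(2) + to(1) + word(1) = 6 (expected 7)
Line 3: a(1) + stair(1) + without(2) + this(1) + ripple(2) = 7 ✓

The second line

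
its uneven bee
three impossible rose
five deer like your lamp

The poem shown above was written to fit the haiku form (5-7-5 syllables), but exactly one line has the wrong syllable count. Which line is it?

The second line

Line 1: "its uneven bee": 1+3+1 = 5 ✓
Line 2: "three impossible rose": 1+4+1 = 6 (expected 7)
Line 3: "five deer like your lamp": 1+1+1+1+1 = 5 ✓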